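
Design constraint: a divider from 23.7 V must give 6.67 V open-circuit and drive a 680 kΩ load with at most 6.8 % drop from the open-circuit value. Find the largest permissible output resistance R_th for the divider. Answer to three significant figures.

R_th ≤ 49.6 kΩ

Loading drop = R_th/(R_th + R_L) ≤ 0.0680, so R_th ≤ R_L · ε/(1−ε) = 680 kΩ × 0.0680/0.9320 = 49.6 kΩ.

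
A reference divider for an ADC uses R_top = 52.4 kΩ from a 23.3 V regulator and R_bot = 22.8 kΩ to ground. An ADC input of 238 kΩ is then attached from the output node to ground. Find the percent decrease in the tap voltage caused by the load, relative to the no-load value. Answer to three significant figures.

6.26 %

The divider's output (Thévenin) resistance is R_top‖R_bot = 15.89 kΩ.
Fractional drop under load = R_th/(R_th + R_L) = 15.89 / (15.89 + 238) = 0.06258.
So the output falls by 6.26 %.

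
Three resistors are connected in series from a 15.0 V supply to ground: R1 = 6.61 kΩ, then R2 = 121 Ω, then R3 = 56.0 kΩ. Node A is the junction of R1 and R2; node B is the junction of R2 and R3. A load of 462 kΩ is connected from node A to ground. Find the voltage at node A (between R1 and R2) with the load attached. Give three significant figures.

Below node A the series string R2+R3 = 56120 Ω sits in parallel with the 462000 Ω load: 50040 Ω.
V_A = 15.0 × 50040/(6610 + 50040) = 13.2 V.

V ≈ 13.2 V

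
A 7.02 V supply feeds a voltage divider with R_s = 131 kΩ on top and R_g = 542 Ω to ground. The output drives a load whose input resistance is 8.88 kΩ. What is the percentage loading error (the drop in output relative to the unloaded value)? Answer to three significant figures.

5.73 %

The divider's output (Thévenin) resistance is R_s‖R_g = 539.8 Ω.
Fractional drop under load = R_th/(R_th + R_L) = 539.8 / (539.8 + 8880) = 0.05730.
So the output falls by 5.73 %.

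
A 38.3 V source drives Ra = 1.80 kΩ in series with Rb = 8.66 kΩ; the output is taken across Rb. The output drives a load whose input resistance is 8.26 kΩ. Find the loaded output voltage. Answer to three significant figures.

The load sits in parallel with Rb: Rb‖R_L = (8.66 × 8.26) / (8.66 + 8.26) = 4.228 kΩ.
V_out = 38.3 × 4.228 / (1.80 + 4.228) = 38.3 × 4.228/6.028 = 26.9 V.

V_out ≈ 26.9 V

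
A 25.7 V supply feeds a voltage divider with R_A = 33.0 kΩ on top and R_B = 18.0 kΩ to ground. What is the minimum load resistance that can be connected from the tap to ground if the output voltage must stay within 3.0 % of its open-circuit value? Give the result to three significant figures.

Output resistance R_th = R_A‖R_B = (33.0 × 18.0)/51.00 = 11.65 kΩ.
The fractional drop is R_th/(R_th + R_L); requiring this ≤ 0.0300 gives R_L ≥ R_th(1/0.0300 − 1) = 11.65 × 32.33 = 377 kΩ.

R_L(min) ≈ 377 kΩ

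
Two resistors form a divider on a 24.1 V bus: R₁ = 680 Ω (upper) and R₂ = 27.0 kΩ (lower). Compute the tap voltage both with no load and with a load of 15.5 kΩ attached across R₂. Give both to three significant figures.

Unloaded: 23.5 V; loaded: 22.5 V

Open-circuit: V = 24.1 × 27000/(680 + 27000) = 23.5 V.
With the load, R₂ becomes R₂‖R_L = 9847 Ω, so V = 24.1 × 9847/10530 = 22.5 V.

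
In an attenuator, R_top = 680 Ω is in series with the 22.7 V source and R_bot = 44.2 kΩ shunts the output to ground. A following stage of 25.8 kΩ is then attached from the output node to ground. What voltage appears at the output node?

V_out ≈ 21.8 V

The load sits in parallel with R_bot: R_bot‖R_L = (44200 × 25800) / (44200 + 25800) = 16290 Ω.
V_out = 22.7 × 16290 / (680 + 16290) = 22.7 × 16290/16970 = 21.8 V.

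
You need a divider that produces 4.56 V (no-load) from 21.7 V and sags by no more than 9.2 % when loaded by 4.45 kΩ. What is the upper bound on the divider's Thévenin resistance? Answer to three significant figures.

Loading drop = R_th/(R_th + R_L) ≤ 0.0920, so R_th ≤ R_L · ε/(1−ε) = 4.45 kΩ × 0.0920/0.9080 = 451 Ω.

R_th ≤ 451 Ω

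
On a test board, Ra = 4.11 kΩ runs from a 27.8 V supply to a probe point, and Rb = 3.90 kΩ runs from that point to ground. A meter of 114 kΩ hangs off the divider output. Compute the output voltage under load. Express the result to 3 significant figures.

V_out ≈ 13.3 V

The load sits in parallel with Rb: Rb‖R_L = (3.90 × 114) / (3.90 + 114) = 3.771 kΩ.
V_out = 27.8 × 3.771 / (4.11 + 3.771) = 27.8 × 3.771/7.881 = 13.3 V.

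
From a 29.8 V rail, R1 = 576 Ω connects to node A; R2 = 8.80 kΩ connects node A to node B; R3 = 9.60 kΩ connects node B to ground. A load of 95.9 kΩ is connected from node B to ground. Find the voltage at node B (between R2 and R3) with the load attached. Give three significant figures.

V ≈ 14.4 V

At node B, R3 is in parallel with the load: R3‖R_L = 8726 Ω.
Below node A the resistance is R2 + (R3‖R_L) = 17530 Ω, so V_A = 29.8 × 17530/18100 = 28.85 V.
Then V_B = V_A × (R3‖R_L)/(R2 + R3‖R_L) = 28.85 × 8726/17530 = 14.4 V.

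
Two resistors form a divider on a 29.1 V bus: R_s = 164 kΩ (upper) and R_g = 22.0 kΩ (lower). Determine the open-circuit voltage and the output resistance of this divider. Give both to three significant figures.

V_th is the open-circuit tap voltage: 29.1 × 22.0/(164 + 22.0) = 3.44 V.
With the supply zeroed, R_s and R_g appear in parallel from the tap: R_th = R_s‖R_g = (164 × 22.0)/186.0 = 19.4 kΩ.

V_th = 3.44 V, R_th = 19.4 kΩ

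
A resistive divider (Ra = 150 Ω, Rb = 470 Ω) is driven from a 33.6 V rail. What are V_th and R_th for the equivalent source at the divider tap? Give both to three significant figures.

V_th is the open-circuit tap voltage: 33.6 × 470/(150 + 470) = 25.5 V.
With the supply zeroed, Ra and Rb appear in parallel from the tap: R_th = Ra‖Rb = (150 × 470)/620.0 = 114 Ω.

V_th = 25.5 V, R_th = 114 Ω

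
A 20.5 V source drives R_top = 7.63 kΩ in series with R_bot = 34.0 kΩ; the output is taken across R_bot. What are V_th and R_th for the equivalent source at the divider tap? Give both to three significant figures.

V_th is the open-circuit tap voltage: 20.5 × 34.0/(7.63 + 34.0) = 16.7 V.
With the supply zeroed, R_top and R_bot appear in parallel from the tap: R_th = R_top‖R_bot = (7.63 × 34.0)/41.63 = 6.23 kΩ.

V_th = 16.7 V, R_th = 6.23 kΩ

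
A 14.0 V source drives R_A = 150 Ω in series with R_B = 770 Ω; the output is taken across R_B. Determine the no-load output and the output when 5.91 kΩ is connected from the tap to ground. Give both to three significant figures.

Open-circuit: V = 14.0 × 770/(150 + 770) = 11.7 V.
With the load, R_B becomes R_B‖R_L = 681.2 Ω, so V = 14.0 × 681.2/831.2 = 11.5 V.

Unloaded: 11.7 V; loaded: 11.5 V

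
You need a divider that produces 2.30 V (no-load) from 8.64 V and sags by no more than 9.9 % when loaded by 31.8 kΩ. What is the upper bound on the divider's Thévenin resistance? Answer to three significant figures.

R_th ≤ 3.49 kΩ

Loading drop = R_th/(R_th + R_L) ≤ 0.0990, so R_th ≤ R_L · ε/(1−ε) = 31.8 kΩ × 0.0990/0.9010 = 3.49 kΩ.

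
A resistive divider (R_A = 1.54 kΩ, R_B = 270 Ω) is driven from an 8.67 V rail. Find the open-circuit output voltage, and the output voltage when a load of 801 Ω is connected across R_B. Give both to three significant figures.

Open-circuit: V = 8.67 × 270/(1540 + 270) = 1.29 V.
With the load, R_B becomes R_B‖R_L = 201.9 Ω, so V = 8.67 × 201.9/1742 = 1.01 V.

Unloaded: 1.29 V; loaded: 1.01 V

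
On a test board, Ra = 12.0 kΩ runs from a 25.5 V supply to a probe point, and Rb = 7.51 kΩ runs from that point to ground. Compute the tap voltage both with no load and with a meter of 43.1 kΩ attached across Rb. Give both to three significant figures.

Open-circuit: V = 25.5 × 7.51/(12.0 + 7.51) = 9.82 V.
With the load, Rb becomes Rb‖R_L = 6.396 kΩ, so V = 25.5 × 6.396/18.40 = 8.87 V.

Unloaded: 9.82 V; loaded: 8.87 V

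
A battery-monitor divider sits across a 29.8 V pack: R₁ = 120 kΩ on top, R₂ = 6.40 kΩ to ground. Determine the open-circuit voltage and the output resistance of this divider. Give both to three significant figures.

V_th is the open-circuit tap voltage: 29.8 × 6.40/(120 + 6.40) = 1.51 V.
With the supply zeroed, R₁ and R₂ appear in parallel from the tap: R_th = R₁‖R₂ = (120 × 6.40)/126.4 = 6.08 kΩ.

V_th = 1.51 V, R_th = 6.08 kΩ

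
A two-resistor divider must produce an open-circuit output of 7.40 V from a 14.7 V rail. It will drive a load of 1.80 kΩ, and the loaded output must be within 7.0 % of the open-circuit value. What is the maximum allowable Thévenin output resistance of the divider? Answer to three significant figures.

R_th ≤ 135 Ω

Loading drop = R_th/(R_th + R_L) ≤ 0.0700, so R_th ≤ R_L · ε/(1−ε) = 1.80 kΩ × 0.0700/0.9300 = 135 Ω.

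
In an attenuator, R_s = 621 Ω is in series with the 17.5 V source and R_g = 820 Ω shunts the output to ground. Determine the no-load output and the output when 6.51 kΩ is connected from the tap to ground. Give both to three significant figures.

Unloaded: 9.96 V; loaded: 9.45 V

Open-circuit: V = 17.5 × 820/(621 + 820) = 9.96 V.
With the load, R_g becomes R_g‖R_L = 728.3 Ω, so V = 17.5 × 728.3/1349 = 9.45 V.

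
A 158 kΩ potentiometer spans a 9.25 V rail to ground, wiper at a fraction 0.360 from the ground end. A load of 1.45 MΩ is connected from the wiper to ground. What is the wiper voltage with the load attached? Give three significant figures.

V ≈ 3.25 V

The wiper splits the pot into (1−α)R = 101.1 kΩ above and αR = 56.88 kΩ below.
Lower section ‖ load = 54.73 kΩ.
V_wiper = 9.25 × 54.73/(101.1 + 54.73) = 3.25 V.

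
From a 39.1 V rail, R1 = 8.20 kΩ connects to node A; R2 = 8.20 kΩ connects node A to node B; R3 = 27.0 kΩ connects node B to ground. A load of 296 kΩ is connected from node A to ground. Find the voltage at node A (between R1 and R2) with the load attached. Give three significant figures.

Below node A the series string R2+R3 = 35.20 kΩ sits in parallel with the 296 kΩ load: 31.46 kΩ.
V_A = 39.1 × 31.46/(8.20 + 31.46) = 31.0 V.

V ≈ 31.0 V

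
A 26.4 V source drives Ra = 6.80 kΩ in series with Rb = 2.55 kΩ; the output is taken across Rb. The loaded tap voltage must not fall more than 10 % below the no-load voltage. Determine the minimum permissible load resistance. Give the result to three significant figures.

Output resistance R_th = Ra‖Rb = (6.80 × 2.55)/9.350 = 1.855 kΩ.
The fractional drop is R_th/(R_th + R_L); requiring this ≤ 0.100 gives R_L ≥ R_th(1/0.100 − 1) = 1.855 × 9.000 = 16.7 kΩ.

R_L(min) ≈ 16.7 kΩ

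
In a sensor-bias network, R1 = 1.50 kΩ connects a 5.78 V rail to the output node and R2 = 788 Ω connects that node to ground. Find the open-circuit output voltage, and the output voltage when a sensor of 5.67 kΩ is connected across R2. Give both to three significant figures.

Open-circuit: V = 5.78 × 788/(1500 + 788) = 1.99 V.
With the load, R2 becomes R2‖R_L = 691.8 Ω, so V = 5.78 × 691.8/2192 = 1.82 V.

Unloaded: 1.99 V; loaded: 1.82 V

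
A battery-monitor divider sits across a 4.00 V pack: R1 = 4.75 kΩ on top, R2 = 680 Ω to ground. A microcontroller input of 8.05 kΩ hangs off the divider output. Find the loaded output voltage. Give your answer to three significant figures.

V_out ≈ 0.466 V

The load sits in parallel with R2: R2‖R_L = (680 × 8050) / (680 + 8050) = 627.0 Ω.
V_out = 4.00 × 627.0 / (4750 + 627.0) = 4.00 × 627.0/5377 = 0.466 V.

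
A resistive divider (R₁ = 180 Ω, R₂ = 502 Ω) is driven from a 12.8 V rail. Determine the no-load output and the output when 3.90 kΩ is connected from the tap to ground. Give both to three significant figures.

Open-circuit: V = 12.8 × 502/(180 + 502) = 9.42 V.
With the load, R₂ becomes R₂‖R_L = 444.8 Ω, so V = 12.8 × 444.8/624.8 = 9.11 V.

Unloaded: 9.42 V; loaded: 9.11 V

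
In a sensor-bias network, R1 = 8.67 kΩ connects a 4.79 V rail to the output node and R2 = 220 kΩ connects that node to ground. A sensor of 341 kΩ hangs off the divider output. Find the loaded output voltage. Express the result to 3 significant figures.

V_out ≈ 4.50 V

The load sits in parallel with R2: R2‖R_L = (220 × 341) / (220 + 341) = 133.7 kΩ.
V_out = 4.79 × 133.7 / (8.67 + 133.7) = 4.79 × 133.7/142.4 = 4.50 V.
(Unloaded it would have been 4.61 V.)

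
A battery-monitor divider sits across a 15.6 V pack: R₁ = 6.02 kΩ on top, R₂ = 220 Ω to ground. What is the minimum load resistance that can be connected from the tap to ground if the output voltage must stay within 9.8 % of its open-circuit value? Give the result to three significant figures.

R_L(min) ≈ 1.95 kΩ

Output resistance R_th = R₁‖R₂ = (6020 × 220)/6240 = 212.2 Ω.
The fractional drop is R_th/(R_th + R_L); requiring this ≤ 0.0980 gives R_L ≥ R_th(1/0.0980 − 1) = 212.2 × 9.204 = 1.95 kΩ.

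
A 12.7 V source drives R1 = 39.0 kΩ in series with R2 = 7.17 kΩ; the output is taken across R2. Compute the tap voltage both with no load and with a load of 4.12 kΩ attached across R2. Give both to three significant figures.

Unloaded: 1.97 V; loaded: 0.798 V

Open-circuit: V = 12.7 × 7.17/(39.0 + 7.17) = 1.97 V.
With the load, R2 becomes R2‖R_L = 2.617 kΩ, so V = 12.7 × 2.617/41.62 = 0.798 V.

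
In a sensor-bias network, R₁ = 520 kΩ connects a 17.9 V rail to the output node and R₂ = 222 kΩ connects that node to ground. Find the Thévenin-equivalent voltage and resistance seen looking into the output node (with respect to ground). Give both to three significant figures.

V_th = 5.36 V, R_th = 156 kΩ

V_th is the open-circuit tap voltage: 17.9 × 222/(520 + 222) = 5.36 V.
With the supply zeroed, R₁ and R₂ appear in parallel from the tap: R_th = R₁‖R₂ = (520 × 222)/742.0 = 156 kΩ.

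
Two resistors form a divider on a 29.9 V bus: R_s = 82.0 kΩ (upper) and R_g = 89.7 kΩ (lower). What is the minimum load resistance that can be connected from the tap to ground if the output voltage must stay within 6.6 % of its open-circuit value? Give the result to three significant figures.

Output resistance R_th = R_s‖R_g = (82.0 × 89.7)/171.7 = 42.84 kΩ.
The fractional drop is R_th/(R_th + R_L); requiring this ≤ 0.0660 gives R_L ≥ R_th(1/0.0660 − 1) = 42.84 × 14.15 = 606 kΩ.

R_L(min) ≈ 606 kΩ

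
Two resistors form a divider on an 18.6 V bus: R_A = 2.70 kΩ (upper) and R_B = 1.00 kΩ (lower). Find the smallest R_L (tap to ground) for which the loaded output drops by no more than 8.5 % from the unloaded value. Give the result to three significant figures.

R_L(min) ≈ 7.86 kΩ

Output resistance R_th = R_A‖R_B = (2700 × 1000)/3700 = 729.7 Ω.
The fractional drop is R_th/(R_th + R_L); requiring this ≤ 0.0850 gives R_L ≥ R_th(1/0.0850 − 1) = 729.7 × 10.76 = 7.86 kΩ.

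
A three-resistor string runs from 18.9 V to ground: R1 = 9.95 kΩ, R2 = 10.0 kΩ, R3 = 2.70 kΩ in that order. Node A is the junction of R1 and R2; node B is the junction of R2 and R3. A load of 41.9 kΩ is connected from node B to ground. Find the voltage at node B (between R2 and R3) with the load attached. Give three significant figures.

At node B, R3 is in parallel with the load: R3‖R_L = 2.537 kΩ.
Below node A the resistance is R2 + (R3‖R_L) = 12.54 kΩ, so V_A = 18.9 × 12.54/22.49 = 10.54 V.
Then V_B = V_A × (R3‖R_L)/(R2 + R3‖R_L) = 10.54 × 2.537/12.54 = 2.13 V.

V ≈ 2.13 V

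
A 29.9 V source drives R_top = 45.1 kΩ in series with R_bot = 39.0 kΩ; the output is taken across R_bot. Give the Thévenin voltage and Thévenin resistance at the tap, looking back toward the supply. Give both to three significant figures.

V_th = 13.9 V, R_th = 20.9 kΩ

V_th is the open-circuit tap voltage: 29.9 × 39.0/(45.1 + 39.0) = 13.9 V.
With the supply zeroed, R_top and R_bot appear in parallel from the tap: R_th = R_top‖R_bot = (45.1 × 39.0)/84.10 = 20.9 kΩ.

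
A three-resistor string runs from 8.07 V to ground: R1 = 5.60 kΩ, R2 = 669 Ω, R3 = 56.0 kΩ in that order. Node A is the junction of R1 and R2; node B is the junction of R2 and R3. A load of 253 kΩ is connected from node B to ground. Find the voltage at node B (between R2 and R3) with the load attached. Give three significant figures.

At node B, R3 is in parallel with the load: R3‖R_L = 45850 Ω.
Below node A the resistance is R2 + (R3‖R_L) = 46520 Ω, so V_A = 8.07 × 46520/52120 = 7.203 V.
Then V_B = V_A × (R3‖R_L)/(R2 + R3‖R_L) = 7.203 × 45850/46520 = 7.10 V.

V ≈ 7.10 V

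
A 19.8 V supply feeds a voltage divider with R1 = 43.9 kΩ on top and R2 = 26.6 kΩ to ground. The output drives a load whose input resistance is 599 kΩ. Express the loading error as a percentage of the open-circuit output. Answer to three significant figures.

The divider's output (Thévenin) resistance is R1‖R2 = 16.56 kΩ.
Fractional drop under load = R_th/(R_th + R_L) = 16.56 / (16.56 + 599) = 0.02691.
So the output falls by 2.69 %.

2.69 %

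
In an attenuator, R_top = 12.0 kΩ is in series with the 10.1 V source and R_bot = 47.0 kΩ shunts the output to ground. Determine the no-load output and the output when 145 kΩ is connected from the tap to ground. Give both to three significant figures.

Unloaded: 8.05 V; loaded: 7.55 V

Open-circuit: V = 10.1 × 47.0/(12.0 + 47.0) = 8.05 V.
With the load, R_bot becomes R_bot‖R_L = 35.49 kΩ, so V = 10.1 × 35.49/47.49 = 7.55 V.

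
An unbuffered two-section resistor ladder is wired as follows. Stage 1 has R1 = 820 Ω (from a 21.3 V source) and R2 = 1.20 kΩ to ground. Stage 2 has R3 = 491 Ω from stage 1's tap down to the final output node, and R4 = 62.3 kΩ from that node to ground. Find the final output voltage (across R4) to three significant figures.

Stage 2 presents R3+R4 = 62790 Ω as a load on stage 1's tap.
Stage 1's lower leg becomes R2‖(R3+R4) = 1177 Ω, so V_mid = 21.3 × 1177/1997 = 12.56 V.
Stage 2 is itself unloaded: V_out = V_mid × R4/(R3+R4) = 12.56 × 62300/62790 = 12.5 V.

V_out ≈ 12.5 V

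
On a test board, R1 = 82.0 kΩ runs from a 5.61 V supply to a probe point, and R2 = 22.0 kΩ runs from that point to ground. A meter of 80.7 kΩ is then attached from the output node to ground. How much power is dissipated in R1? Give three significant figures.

Total resistance from the source is R1 + (R2‖R_L) = 99.29 kΩ, so I = 5.61/99.29 kΩ = 0.05650 mA.
P = I²·R1 = (0.05650 mA)² × 82.0 kΩ = 0.262 mW.

P ≈ 0.262 mW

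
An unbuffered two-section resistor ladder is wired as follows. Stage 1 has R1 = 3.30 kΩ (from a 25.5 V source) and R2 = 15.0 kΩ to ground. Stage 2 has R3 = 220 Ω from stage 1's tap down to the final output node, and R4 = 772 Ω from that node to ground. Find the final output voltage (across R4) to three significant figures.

Stage 2 presents R3+R4 = 992.0 Ω as a load on stage 1's tap.
Stage 1's lower leg becomes R2‖(R3+R4) = 930.5 Ω, so V_mid = 25.5 × 930.5/4230 = 5.609 V.
Stage 2 is itself unloaded: V_out = V_mid × R4/(R3+R4) = 5.609 × 772/992.0 = 4.36 V.

V_out ≈ 4.36 V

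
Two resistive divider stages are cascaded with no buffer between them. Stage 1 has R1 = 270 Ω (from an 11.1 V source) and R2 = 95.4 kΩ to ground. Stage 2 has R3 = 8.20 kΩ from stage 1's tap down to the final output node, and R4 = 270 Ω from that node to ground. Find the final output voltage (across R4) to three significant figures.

V_out ≈ 0.342 V

Stage 2 presents R3+R4 = 8470 Ω as a load on stage 1's tap.
Stage 1's lower leg becomes R2‖(R3+R4) = 7779 Ω, so V_mid = 11.1 × 7779/8049 = 10.73 V.
Stage 2 is itself unloaded: V_out = V_mid × R4/(R3+R4) = 10.73 × 270/8470 = 0.342 V.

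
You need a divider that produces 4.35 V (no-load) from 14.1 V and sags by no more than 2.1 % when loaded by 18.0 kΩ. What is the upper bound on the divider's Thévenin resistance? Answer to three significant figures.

Loading drop = R_th/(R_th + R_L) ≤ 0.0210, so R_th ≤ R_L · ε/(1−ε) = 18.0 kΩ × 0.0210/0.9790 = 386 Ω.

R_th ≤ 386 Ω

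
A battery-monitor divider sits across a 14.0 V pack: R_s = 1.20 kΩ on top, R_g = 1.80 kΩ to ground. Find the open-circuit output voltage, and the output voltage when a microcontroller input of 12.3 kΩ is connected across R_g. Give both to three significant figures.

Unloaded: 8.40 V; loaded: 7.94 V

Open-circuit: V = 14.0 × 1.80/(1.20 + 1.80) = 8.40 V.
With the load, R_g becomes R_g‖R_L = 1.570 kΩ, so V = 14.0 × 1.570/2.770 = 7.94 V.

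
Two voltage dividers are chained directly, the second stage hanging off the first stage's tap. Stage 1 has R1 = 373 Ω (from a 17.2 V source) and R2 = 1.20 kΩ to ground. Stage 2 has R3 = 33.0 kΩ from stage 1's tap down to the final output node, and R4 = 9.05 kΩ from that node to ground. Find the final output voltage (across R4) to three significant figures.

Stage 2 presents R3+R4 = 42050 Ω as a load on stage 1's tap.
Stage 1's lower leg becomes R2‖(R3+R4) = 1167 Ω, so V_mid = 17.2 × 1167/1540 = 13.03 V.
Stage 2 is itself unloaded: V_out = V_mid × R4/(R3+R4) = 13.03 × 9050/42050 = 2.81 V.

V_out ≈ 2.81 V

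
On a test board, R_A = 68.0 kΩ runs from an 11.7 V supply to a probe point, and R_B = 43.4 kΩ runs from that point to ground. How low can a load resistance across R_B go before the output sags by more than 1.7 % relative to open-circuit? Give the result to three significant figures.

R_L(min) ≈ 1.53 MΩ

Output resistance R_th = R_A‖R_B = (68.0 × 43.4)/111.4 = 26.49 kΩ.
The fractional drop is R_th/(R_th + R_L); requiring this ≤ 0.0170 gives R_L ≥ R_th(1/0.0170 − 1) = 26.49 × 57.82 = 1.53 MΩ.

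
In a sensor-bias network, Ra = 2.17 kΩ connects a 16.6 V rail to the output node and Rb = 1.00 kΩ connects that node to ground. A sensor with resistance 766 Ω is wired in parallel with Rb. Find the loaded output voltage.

V_out ≈ 2.77 V

The load sits in parallel with Rb: Rb‖R_L = (1000 × 766) / (1000 + 766) = 433.7 Ω.
V_out = 16.6 × 433.7 / (2170 + 433.7) = 16.6 × 433.7/2604 = 2.77 V.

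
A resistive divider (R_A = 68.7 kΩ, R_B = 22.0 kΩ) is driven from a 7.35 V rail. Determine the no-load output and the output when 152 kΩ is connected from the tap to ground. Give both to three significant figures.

Open-circuit: V = 7.35 × 22.0/(68.7 + 22.0) = 1.78 V.
With the load, R_B becomes R_B‖R_L = 19.22 kΩ, so V = 7.35 × 19.22/87.92 = 1.61 V.

Unloaded: 1.78 V; loaded: 1.61 V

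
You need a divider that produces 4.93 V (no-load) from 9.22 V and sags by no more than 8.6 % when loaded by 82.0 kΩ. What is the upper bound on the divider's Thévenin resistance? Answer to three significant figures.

Loading drop = R_th/(R_th + R_L) ≤ 0.0860, so R_th ≤ R_L · ε/(1−ε) = 82.0 kΩ × 0.0860/0.9140 = 7.72 kΩ.

R_th ≤ 7.72 kΩ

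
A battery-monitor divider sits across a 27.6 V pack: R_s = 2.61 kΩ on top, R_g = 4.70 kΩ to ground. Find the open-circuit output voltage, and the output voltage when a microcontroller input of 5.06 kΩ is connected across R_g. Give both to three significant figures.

Unloaded: 17.7 V; loaded: 13.3 V

Open-circuit: V = 27.6 × 4.70/(2.61 + 4.70) = 17.7 V.
With the load, R_g becomes R_g‖R_L = 2.437 kΩ, so V = 27.6 × 2.437/5.047 = 13.3 V.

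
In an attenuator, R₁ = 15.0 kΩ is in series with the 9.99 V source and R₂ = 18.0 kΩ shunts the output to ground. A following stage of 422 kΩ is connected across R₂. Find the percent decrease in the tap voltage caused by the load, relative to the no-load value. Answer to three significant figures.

The divider's output (Thévenin) resistance is R₁‖R₂ = 8.182 kΩ.
Fractional drop under load = R_th/(R_th + R_L) = 8.182 / (8.182 + 422) = 0.01902.
So the output falls by 1.90 %.

1.90 %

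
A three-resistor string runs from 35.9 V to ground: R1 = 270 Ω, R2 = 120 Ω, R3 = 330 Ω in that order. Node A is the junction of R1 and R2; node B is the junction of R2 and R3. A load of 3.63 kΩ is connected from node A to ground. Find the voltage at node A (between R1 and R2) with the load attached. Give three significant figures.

Below node A the series string R2+R3 = 450.0 Ω sits in parallel with the 3630 Ω load: 400.4 Ω.
V_A = 35.9 × 400.4/(270 + 400.4) = 21.4 V.

V ≈ 21.4 V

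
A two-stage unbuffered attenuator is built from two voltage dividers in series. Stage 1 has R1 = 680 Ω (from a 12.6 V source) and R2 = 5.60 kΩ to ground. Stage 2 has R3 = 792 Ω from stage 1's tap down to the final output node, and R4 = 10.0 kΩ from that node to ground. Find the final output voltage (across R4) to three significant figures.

Stage 2 presents R3+R4 = 10790 Ω as a load on stage 1's tap.
Stage 1's lower leg becomes R2‖(R3+R4) = 3687 Ω, so V_mid = 12.6 × 3687/4367 = 10.64 V.
Stage 2 is itself unloaded: V_out = V_mid × R4/(R3+R4) = 10.64 × 10000/10790 = 9.86 V.

V_out ≈ 9.86 V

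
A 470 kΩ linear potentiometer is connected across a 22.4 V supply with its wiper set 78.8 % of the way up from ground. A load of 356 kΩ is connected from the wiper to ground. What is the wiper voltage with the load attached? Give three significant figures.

The wiper splits the pot into (1−α)R = 99.64 kΩ above and αR = 370.4 kΩ below.
Lower section ‖ load = 181.5 kΩ.
V_wiper = 22.4 × 181.5/(99.64 + 181.5) = 14.5 V.

V ≈ 14.5 V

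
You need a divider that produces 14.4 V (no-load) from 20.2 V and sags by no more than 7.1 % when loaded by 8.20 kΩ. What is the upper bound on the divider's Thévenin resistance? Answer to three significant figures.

R_th ≤ 627 Ω

Loading drop = R_th/(R_th + R_L) ≤ 0.0710, so R_th ≤ R_L · ε/(1−ε) = 8.20 kΩ × 0.0710/0.9290 = 627 Ω.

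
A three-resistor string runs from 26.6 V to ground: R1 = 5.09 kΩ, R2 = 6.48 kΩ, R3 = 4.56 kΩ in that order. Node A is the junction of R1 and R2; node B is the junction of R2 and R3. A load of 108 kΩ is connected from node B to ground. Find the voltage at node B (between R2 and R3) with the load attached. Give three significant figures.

At node B, R3 is in parallel with the load: R3‖R_L = 4.375 kΩ.
Below node A the resistance is R2 + (R3‖R_L) = 10.86 kΩ, so V_A = 26.6 × 10.86/15.95 = 18.11 V.
Then V_B = V_A × (R3‖R_L)/(R2 + R3‖R_L) = 18.11 × 4.375/10.86 = 7.30 V.

V ≈ 7.30 V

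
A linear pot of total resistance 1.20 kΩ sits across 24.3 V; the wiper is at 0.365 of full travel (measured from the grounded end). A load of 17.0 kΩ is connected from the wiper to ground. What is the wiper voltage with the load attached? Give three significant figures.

V ≈ 8.73 V

The wiper splits the pot into (1−α)R = 762.0 Ω above and αR = 438.0 Ω below.
Lower section ‖ load = 427.0 Ω.
V_wiper = 24.3 × 427.0/(762.0 + 427.0) = 8.73 V.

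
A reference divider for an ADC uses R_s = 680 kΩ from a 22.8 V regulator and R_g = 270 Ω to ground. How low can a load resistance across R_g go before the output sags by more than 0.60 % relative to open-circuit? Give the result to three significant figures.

R_L(min) ≈ 44.7 kΩ

Output resistance R_th = R_s‖R_g = (680000 × 270)/680300 = 269.9 Ω.
The fractional drop is R_th/(R_th + R_L); requiring this ≤ 0.00600 gives R_L ≥ R_th(1/0.00600 − 1) = 269.9 × 165.7 = 44.7 kΩ.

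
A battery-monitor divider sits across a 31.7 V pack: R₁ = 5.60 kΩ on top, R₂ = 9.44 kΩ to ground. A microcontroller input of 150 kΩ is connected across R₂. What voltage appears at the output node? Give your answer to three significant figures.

The load sits in parallel with R₂: R₂‖R_L = (9.44 × 150) / (9.44 + 150) = 8.881 kΩ.
V_out = 31.7 × 8.881 / (5.60 + 8.881) = 31.7 × 8.881/14.48 = 19.4 V.

V_out ≈ 19.4 V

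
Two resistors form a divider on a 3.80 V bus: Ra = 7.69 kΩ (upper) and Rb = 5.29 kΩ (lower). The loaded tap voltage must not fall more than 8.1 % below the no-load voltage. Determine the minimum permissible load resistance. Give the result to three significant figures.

R_L(min) ≈ 35.6 kΩ

Output resistance R_th = Ra‖Rb = (7.69 × 5.29)/12.98 = 3.134 kΩ.
The fractional drop is R_th/(R_th + R_L); requiring this ≤ 0.0810 gives R_L ≥ R_th(1/0.0810 − 1) = 3.134 × 11.35 = 35.6 kΩ.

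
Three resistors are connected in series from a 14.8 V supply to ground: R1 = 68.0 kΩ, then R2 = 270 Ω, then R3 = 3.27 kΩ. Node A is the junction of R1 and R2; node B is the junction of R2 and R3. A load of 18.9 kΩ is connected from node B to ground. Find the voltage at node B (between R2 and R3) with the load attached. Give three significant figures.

At node B, R3 is in parallel with the load: R3‖R_L = 2788 Ω.
Below node A the resistance is R2 + (R3‖R_L) = 3058 Ω, so V_A = 14.8 × 3058/71060 = 0.6369 V.
Then V_B = V_A × (R3‖R_L)/(R2 + R3‖R_L) = 0.6369 × 2788/3058 = 0.581 V.

V ≈ 0.581 V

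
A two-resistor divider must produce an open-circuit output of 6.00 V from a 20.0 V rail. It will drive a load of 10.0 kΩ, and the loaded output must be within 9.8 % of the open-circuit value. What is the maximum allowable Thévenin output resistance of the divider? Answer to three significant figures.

R_th ≤ 1.09 kΩ

Loading drop = R_th/(R_th + R_L) ≤ 0.0980, so R_th ≤ R_L · ε/(1−ε) = 10.0 kΩ × 0.0980/0.9020 = 1.09 kΩ.
(Any R1, R2 with R2/(R1+R2) = 0.300 and R1‖R2 ≤ 1.09 kΩ will meet the spec.)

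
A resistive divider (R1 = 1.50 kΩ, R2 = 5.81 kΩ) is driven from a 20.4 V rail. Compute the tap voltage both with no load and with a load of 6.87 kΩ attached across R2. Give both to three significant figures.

Open-circuit: V = 20.4 × 5.81/(1.50 + 5.81) = 16.2 V.
With the load, R2 becomes R2‖R_L = 3.148 kΩ, so V = 20.4 × 3.148/4.648 = 13.8 V.

Unloaded: 16.2 V; loaded: 13.8 V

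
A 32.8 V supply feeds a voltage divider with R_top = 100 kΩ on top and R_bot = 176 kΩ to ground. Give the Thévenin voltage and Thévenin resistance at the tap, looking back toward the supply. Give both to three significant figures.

V_th = 20.9 V, R_th = 63.8 kΩ

V_th is the open-circuit tap voltage: 32.8 × 176/(100 + 176) = 20.9 V.
With the supply zeroed, R_top and R_bot appear in parallel from the tap: R_th = R_top‖R_bot = (100 × 176)/276.0 = 63.8 kΩ.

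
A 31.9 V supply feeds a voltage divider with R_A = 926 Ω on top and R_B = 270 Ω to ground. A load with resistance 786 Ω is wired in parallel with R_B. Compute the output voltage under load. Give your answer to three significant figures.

The load sits in parallel with R_B: R_B‖R_L = (270 × 786) / (270 + 786) = 201.0 Ω.
V_out = 31.9 × 201.0 / (926 + 201.0) = 31.9 × 201.0/1127 = 5.69 V.

V_out ≈ 5.69 V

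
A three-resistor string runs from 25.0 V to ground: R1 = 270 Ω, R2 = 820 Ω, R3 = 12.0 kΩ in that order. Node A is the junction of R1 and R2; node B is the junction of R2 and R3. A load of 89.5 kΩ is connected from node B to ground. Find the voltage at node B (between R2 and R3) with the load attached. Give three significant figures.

At node B, R3 is in parallel with the load: R3‖R_L = 10580 Ω.
Below node A the resistance is R2 + (R3‖R_L) = 11400 Ω, so V_A = 25.0 × 11400/11670 = 24.42 V.
Then V_B = V_A × (R3‖R_L)/(R2 + R3‖R_L) = 24.42 × 10580/11400 = 22.7 V.

V ≈ 22.7 V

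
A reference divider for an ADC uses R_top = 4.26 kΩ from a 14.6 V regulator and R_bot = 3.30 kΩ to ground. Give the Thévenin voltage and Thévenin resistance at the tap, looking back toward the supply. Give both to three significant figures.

V_th is the open-circuit tap voltage: 14.6 × 3.30/(4.26 + 3.30) = 6.37 V.
With the supply zeroed, R_top and R_bot appear in parallel from the tap: R_th = R_top‖R_bot = (4.26 × 3.30)/7.560 = 1.86 kΩ.

V_th = 6.37 V, R_th = 1.86 kΩ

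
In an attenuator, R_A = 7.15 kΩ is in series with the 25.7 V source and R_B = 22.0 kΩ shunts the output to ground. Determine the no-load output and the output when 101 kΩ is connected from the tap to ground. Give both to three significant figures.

Unloaded: 19.4 V; loaded: 18.4 V

Open-circuit: V = 25.7 × 22.0/(7.15 + 22.0) = 19.4 V.
With the load, R_B becomes R_B‖R_L = 18.07 kΩ, so V = 25.7 × 18.07/25.22 = 18.4 V.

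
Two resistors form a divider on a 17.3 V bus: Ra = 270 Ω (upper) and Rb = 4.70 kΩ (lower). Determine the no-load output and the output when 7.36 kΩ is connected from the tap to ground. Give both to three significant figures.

Unloaded: 16.4 V; loaded: 15.8 V

Open-circuit: V = 17.3 × 4700/(270 + 4700) = 16.4 V.
With the load, Rb becomes Rb‖R_L = 2868 Ω, so V = 17.3 × 2868/3138 = 15.8 V.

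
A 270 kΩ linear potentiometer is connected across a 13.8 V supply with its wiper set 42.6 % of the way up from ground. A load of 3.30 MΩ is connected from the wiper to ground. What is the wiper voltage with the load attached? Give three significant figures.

The wiper splits the pot into (1−α)R = 155.0 kΩ above and αR = 115.0 kΩ below.
Lower section ‖ load = 111.1 kΩ.
V_wiper = 13.8 × 111.1/(155.0 + 111.1) = 5.76 V.

V ≈ 5.76 V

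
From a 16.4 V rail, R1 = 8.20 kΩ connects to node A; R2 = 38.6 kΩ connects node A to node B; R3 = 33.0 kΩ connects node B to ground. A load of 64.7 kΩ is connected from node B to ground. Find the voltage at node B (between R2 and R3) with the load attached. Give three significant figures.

At node B, R3 is in parallel with the load: R3‖R_L = 21.85 kΩ.
Below node A the resistance is R2 + (R3‖R_L) = 60.45 kΩ, so V_A = 16.4 × 60.45/68.65 = 14.44 V.
Then V_B = V_A × (R3‖R_L)/(R2 + R3‖R_L) = 14.44 × 21.85/60.45 = 5.22 V.

V ≈ 5.22 V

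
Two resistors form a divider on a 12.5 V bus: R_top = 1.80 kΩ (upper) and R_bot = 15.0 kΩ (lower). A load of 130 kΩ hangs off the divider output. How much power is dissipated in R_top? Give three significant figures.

Total resistance from the source is R_top + (R_bot‖R_L) = 15.25 kΩ, so I = 12.5/15.25 kΩ = 0.8198 mA.
P = I²·R_top = (0.8198 mA)² × 1.80 kΩ = 1.21 mW.

P ≈ 1.21 mW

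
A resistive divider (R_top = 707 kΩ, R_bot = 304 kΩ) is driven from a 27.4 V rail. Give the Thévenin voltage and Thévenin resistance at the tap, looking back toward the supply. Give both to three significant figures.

V_th is the open-circuit tap voltage: 27.4 × 304/(707 + 304) = 8.24 V.
With the supply zeroed, R_top and R_bot appear in parallel from the tap: R_th = R_top‖R_bot = (707 × 304)/1011 = 213 kΩ.

V_th = 8.24 V, R_th = 213 kΩ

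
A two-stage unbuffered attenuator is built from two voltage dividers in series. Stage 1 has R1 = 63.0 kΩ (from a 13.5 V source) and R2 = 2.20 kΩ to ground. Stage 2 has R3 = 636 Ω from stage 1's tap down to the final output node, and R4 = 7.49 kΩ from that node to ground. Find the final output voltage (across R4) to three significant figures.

Stage 2 presents R3+R4 = 8126 Ω as a load on stage 1's tap.
Stage 1's lower leg becomes R2‖(R3+R4) = 1731 Ω, so V_mid = 13.5 × 1731/64730 = 0.3611 V.
Stage 2 is itself unloaded: V_out = V_mid × R4/(R3+R4) = 0.3611 × 7490/8126 = 0.333 V.

V_out ≈ 0.333 V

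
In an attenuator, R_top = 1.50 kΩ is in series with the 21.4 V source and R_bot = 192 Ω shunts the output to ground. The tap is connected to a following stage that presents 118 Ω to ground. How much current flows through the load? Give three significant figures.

R_bot‖R_L = 73.08 Ω; V_out = 21.4 × 73.08/1573 = 0.9942 V.
I_L = V_out / R_L = 0.9942 / 118 Ω = 8.43 mA.

I_L ≈ 8.43 mA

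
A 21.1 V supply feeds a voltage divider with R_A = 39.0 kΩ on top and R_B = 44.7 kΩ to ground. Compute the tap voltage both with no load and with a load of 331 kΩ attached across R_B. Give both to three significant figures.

Open-circuit: V = 21.1 × 44.7/(39.0 + 44.7) = 11.3 V.
With the load, R_B becomes R_B‖R_L = 39.38 kΩ, so V = 21.1 × 39.38/78.38 = 10.6 V.

Unloaded: 11.3 V; loaded: 10.6 V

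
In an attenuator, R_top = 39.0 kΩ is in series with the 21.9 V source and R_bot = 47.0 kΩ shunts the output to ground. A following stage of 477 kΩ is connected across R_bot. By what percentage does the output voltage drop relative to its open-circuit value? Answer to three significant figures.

4.28 %

The divider's output (Thévenin) resistance is R_top‖R_bot = 21.31 kΩ.
Fractional drop under load = R_th/(R_th + R_L) = 21.31 / (21.31 + 477) = 0.04277.
So the output falls by 4.28 %.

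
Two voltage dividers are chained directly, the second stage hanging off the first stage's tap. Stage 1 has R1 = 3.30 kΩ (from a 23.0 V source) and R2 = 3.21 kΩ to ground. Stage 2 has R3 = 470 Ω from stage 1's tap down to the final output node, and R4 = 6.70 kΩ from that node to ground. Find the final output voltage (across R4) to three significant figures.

V_out ≈ 8.64 V

Stage 2 presents R3+R4 = 7170 Ω as a load on stage 1's tap.
Stage 1's lower leg becomes R2‖(R3+R4) = 2217 Ω, so V_mid = 23.0 × 2217/5517 = 9.243 V.
Stage 2 is itself unloaded: V_out = V_mid × R4/(R3+R4) = 9.243 × 6700/7170 = 8.64 V.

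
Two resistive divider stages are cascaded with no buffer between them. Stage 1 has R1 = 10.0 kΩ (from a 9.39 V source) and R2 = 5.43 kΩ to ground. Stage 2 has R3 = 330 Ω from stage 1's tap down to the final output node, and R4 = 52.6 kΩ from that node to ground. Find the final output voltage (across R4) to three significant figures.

V_out ≈ 3.08 V

Stage 2 presents R3+R4 = 52930 Ω as a load on stage 1's tap.
Stage 1's lower leg becomes R2‖(R3+R4) = 4925 Ω, so V_mid = 9.39 × 4925/14920 = 3.098 V.
Stage 2 is itself unloaded: V_out = V_mid × R4/(R3+R4) = 3.098 × 52600/52930 = 3.08 V.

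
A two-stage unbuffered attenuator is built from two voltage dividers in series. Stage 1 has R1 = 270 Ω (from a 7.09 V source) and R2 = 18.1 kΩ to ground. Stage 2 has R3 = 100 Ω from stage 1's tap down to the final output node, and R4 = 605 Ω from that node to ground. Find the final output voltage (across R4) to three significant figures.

Stage 2 presents R3+R4 = 705.0 Ω as a load on stage 1's tap.
Stage 1's lower leg becomes R2‖(R3+R4) = 678.6 Ω, so V_mid = 7.09 × 678.6/948.6 = 5.072 V.
Stage 2 is itself unloaded: V_out = V_mid × R4/(R3+R4) = 5.072 × 605/705.0 = 4.35 V.

V_out ≈ 4.35 V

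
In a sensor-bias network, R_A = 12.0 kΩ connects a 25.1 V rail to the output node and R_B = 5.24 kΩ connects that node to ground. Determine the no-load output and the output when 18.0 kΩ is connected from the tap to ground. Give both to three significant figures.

Open-circuit: V = 25.1 × 5.24/(12.0 + 5.24) = 7.63 V.
With the load, R_B becomes R_B‖R_L = 4.059 kΩ, so V = 25.1 × 4.059/16.06 = 6.34 V.

Unloaded: 7.63 V; loaded: 6.34 V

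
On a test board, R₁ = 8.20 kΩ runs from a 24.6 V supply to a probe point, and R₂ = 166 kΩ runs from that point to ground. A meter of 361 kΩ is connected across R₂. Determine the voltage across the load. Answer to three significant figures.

V_out ≈ 22.9 V

The load sits in parallel with R₂: R₂‖R_L = (166 × 361) / (166 + 361) = 113.7 kΩ.
V_out = 24.6 × 113.7 / (8.20 + 113.7) = 24.6 × 113.7/121.9 = 22.9 V.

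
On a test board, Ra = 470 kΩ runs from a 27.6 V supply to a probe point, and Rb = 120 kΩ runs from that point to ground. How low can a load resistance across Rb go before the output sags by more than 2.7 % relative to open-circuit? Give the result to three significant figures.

R_L(min) ≈ 3.44 MΩ

Output resistance R_th = Ra‖Rb = (470 × 120)/590.0 = 95.59 kΩ.
The fractional drop is R_th/(R_th + R_L); requiring this ≤ 0.0270 gives R_L ≥ R_th(1/0.0270 − 1) = 95.59 × 36.04 = 3.44 MΩ.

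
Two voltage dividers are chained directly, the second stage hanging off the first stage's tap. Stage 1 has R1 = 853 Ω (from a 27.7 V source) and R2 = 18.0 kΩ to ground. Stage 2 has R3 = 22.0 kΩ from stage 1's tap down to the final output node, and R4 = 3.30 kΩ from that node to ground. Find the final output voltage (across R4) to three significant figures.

Stage 2 presents R3+R4 = 25300 Ω as a load on stage 1's tap.
Stage 1's lower leg becomes R2‖(R3+R4) = 10520 Ω, so V_mid = 27.7 × 10520/11370 = 25.62 V.
Stage 2 is itself unloaded: V_out = V_mid × R4/(R3+R4) = 25.62 × 3300/25300 = 3.34 V.

V_out ≈ 3.34 V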